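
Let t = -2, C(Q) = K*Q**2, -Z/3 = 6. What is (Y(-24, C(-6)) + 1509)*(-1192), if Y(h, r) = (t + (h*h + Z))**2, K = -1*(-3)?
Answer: -370288840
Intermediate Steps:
Z = -18 (Z = -3*6 = -18)
K = 3
C(Q) = 3*Q**2
Y(h, r) = (-20 + h**2)**2 (Y(h, r) = (-2 + (h*h - 18))**2 = (-2 + (h**2 - 18))**2 = (-2 + (-18 + h**2))**2 = (-20 + h**2)**2)
(Y(-24, C(-6)) + 1509)*(-1192) = ((-20 + (-24)**2)**2 + 1509)*(-1192) = ((-20 + 576)**2 + 1509)*(-1192) = (556**2 + 1509)*(-1192) = (309136 + 1509)*(-1192) = 310645*(-1192) = -370288840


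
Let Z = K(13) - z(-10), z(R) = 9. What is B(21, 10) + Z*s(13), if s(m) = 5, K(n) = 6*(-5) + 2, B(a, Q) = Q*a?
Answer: 25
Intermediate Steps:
K(n) = -28 (K(n) = -30 + 2 = -28)
Z = -37 (Z = -28 - 1*9 = -28 - 9 = -37)
B(21, 10) + Z*s(13) = 10*21 - 37*5 = 210 - 185 = 25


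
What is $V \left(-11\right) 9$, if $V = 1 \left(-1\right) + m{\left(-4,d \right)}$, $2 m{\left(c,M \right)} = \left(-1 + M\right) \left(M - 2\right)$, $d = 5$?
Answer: $-495$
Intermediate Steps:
$m{\left(c,M \right)} = \frac{\left(-1 + M\right) \left(-2 + M\right)}{2}$ ($m{\left(c,M \right)} = \frac{\left(-1 + M\right) \left(M - 2\right)}{2} = \frac{\left(-1 + M\right) \left(-2 + M\right)}{2}$)
$V = 5$ ($V = 1 \left(-1\right) + \left(1 + \frac{5^{2}}{2} - \frac{15}{2}\right) = -1 + \left(1 + \frac{1}{2} \cdot 25 - \frac{15}{2}\right) = -1 + \left(1 + \frac{25}{2} - \frac{15}{2}\right) = -1 + 6 = 5$)
$V \left(-11\right) 9 = 5 \left(-11\right) 9 = \left(-55\right) 9 = -495$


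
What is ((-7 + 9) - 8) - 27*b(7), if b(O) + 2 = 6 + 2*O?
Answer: -492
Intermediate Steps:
b(O) = 4 + 2*O (b(O) = -2 + (6 + 2*O) = 4 + 2*O)
((-7 + 9) - 8) - 27*b(7) = ((-7 + 9) - 8) - 27*(4 + 2*7) = (2 - 8) - 27*(4 + 14) = -6 - 27*18 = -6 - 486 = -492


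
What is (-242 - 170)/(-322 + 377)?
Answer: -412/55 ≈ -7.4909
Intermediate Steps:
(-242 - 170)/(-322 + 377) = -412/55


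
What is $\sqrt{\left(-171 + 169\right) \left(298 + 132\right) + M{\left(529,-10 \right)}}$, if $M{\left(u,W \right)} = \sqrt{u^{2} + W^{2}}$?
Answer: $\sqrt{-860 + \sqrt{279941}} \approx 18.191 i$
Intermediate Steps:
$M{\left(u,W \right)} = \sqrt{W^{2} + u^{2}}$
$\sqrt{\left(-171 + 169\right) \left(298 + 132\right) + M{\left(529,-10 \right)}} = \sqrt{\left(-171 + 169\right) \left(298 + 132\right) + \sqrt{\left(-10\right)^{2} + 529^{2}}} = \sqrt{\left(-2\right) 430 + \sqrt{100 + 279841}} = \sqrt{-860 + \sqrt{279941}}$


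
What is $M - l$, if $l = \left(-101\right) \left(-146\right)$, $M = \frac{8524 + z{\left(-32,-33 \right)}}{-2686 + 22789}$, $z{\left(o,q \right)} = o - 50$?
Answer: $- \frac{98810132}{6701} \approx -14746.0$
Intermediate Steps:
$z{\left(o,q \right)} = -50 + o$ ($z{\left(o,q \right)} = o - 50 = -50 + o$)
$M = \frac{2814}{6701}$ ($M = \frac{8524 - 82}{-2686 + 22789} = \frac{8524 - 82}{20103} = 8442 \cdot \frac{1}{20103} = \frac{2814}{6701} \approx 0.41994$)
$l = 14746$
$M - l = \frac{2814}{6701} - 14746 = - \frac{98810132}{6701}$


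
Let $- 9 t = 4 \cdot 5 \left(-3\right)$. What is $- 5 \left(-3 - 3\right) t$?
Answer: $200$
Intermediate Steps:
$t = \frac{20}{3}$ ($t = - \frac{4 \cdot 5 \left(-3\right)}{9} = - \frac{20 \left(-3\right)}{9} = \left(- \frac{1}{9}\right) \left(-60\right) = \frac{20}{3} \approx 6.6667$)
$- 5 \left(-3 - 3\right) t = - 5 \left(-3 - 3\right) \frac{20}{3} = \left(-5\right) \left(-6\right) \frac{20}{3} = 30 \cdot \frac{20}{3} = 200$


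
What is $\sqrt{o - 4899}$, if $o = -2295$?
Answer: $i \sqrt{7194} \approx 84.818 i$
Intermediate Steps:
$\sqrt{o - 4899} = \sqrt{-2295 - 4899} = \sqrt{-7194} = i \sqrt{7194}$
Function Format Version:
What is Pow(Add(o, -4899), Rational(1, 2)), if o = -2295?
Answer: Mul(I, Pow(7194, Rational(1, 2))) ≈ Mul(84.818, I)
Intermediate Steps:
Pow(Add(o, -4899), Rational(1, 2)) = Pow(Add(-2295, -4899), Rational(1, 2)) = Pow(-7194, Rational(1, 2)) = Mul(I, Pow(7194, Rational(1, 2)))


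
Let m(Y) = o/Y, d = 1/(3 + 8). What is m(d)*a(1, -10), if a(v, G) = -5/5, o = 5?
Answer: -55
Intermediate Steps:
a(v, G) = -1 (a(v, G) = -5*⅕ = -1)
d = 1/11 ≈ 0.090909
m(Y) = 5/Y
m(d)*a(1, -10) = (5/(1/11))*(-1) = (5*11)*(-1) = 55*(-1) = -55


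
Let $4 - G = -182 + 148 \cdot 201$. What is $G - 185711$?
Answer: $-215273$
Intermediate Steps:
$G = -29562$ ($G = 4 - \left(-182 + 148 \cdot 201\right) = 4 - \left(-182 + 29748\right) = 4 - 29566 = -29562$)
$G - 185711 = -29562 - 185711 = -215273$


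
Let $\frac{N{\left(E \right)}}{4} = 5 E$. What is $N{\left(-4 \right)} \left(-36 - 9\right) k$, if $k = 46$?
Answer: $165600$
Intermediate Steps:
$N{\left(E \right)} = 20 E$ ($N{\left(E \right)} = 4 \cdot 5 E = 20 E$)
$N{\left(-4 \right)} \left(-36 - 9\right) k = 20 \left(-4\right) \left(-36 - 9\right) 46 = - 80 \left(-36 - 9\right) 46 = \left(-80\right) \left(-45\right) 46 = 3600 \cdot 46 = 165600$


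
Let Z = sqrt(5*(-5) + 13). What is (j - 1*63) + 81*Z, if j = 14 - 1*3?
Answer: -52 + 162*I*sqrt(3) ≈ -52.0 + 280.59*I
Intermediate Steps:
j = 11 (j = 14 - 3 = 11)
Z = 2*I*sqrt(3) (Z = sqrt(-25 + 13) = sqrt(-12) = 2*I*sqrt(3) ≈ 3.4641*I)
(j - 1*63) + 81*Z = (11 - 1*63) + 81*(2*I*sqrt(3)) = (11 - 63) + 162*I*sqrt(3) = -52 + 162*I*sqrt(3)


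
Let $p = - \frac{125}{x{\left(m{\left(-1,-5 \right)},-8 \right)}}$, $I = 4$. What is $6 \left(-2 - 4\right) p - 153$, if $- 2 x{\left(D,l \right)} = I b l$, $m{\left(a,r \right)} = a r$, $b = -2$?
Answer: $- \frac{2349}{8} \approx -293.63$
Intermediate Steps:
$x{\left(D,l \right)} = 4 l$ ($x{\left(D,l \right)} = - \frac{4 \left(-2\right) l}{2} = - \frac{\left(-8\right) l}{2} = 4 l$)
$p = \frac{125}{32}$ ($p = - \frac{125}{4 \left(-8\right)} = - \frac{125}{-32} = \left(-125\right) \left(- \frac{1}{32}\right) = \frac{125}{32} \approx 3.9063$)
$6 \left(-2 - 4\right) p - 153 = 6 \left(-2 - 4\right) \frac{125}{32} - 153 = 6 \left(-6\right) \frac{125}{32} - 153 = \left(-36\right) \frac{125}{32} - 153 = - \frac{1125}{8} - 153 = - \frac{2349}{8}$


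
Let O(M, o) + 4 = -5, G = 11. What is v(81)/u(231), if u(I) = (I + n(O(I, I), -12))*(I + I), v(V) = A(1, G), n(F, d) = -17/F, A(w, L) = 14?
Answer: 3/23056 ≈ 0.00013012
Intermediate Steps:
O(M, o) = -9 (O(M, o) = -4 - 5 = -9)
v(V) = 14
u(I) = 2*I*(17/9 + I) (u(I) = (I - 17/(-9))*(I + I) = (I - 17*(-⅑))*(2*I) = (I + 17/9)*(2*I) = (17/9 + I)*(2*I) = 2*I*(17/9 + I))
v(81)/u(231) = 14/(((2/9)*231*(17 + 9*231))) = 14/(((2/9)*231*(17 + 2079))) = 14/(((2/9)*231*2096)) = 14/(322784/3) = 14*(3/322784) = 3/23056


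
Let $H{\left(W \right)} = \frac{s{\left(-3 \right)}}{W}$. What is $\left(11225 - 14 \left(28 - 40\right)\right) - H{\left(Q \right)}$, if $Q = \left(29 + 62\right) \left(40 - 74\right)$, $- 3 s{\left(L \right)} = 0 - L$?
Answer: $\frac{35249941}{3094} \approx 11393.0$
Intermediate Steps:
$s{\left(L \right)} = \frac{L}{3}$ ($s{\left(L \right)} = - \frac{0 - L}{3} = - \frac{\left(-1\right) L}{3} = \frac{L}{3}$)
$Q = -3094$ ($Q = 91 \left(-34\right) = -3094$)
$H{\left(W \right)} = - \frac{1}{W}$ ($H{\left(W \right)} = \frac{\frac{1}{3} \left(-3\right)}{W} = - \frac{1}{W}$)
$\left(11225 - 14 \left(28 - 40\right)\right) - H{\left(Q \right)} = \left(11225 - 14 \left(28 - 40\right)\right) - - \frac{1}{-3094} = \left(11225 - -168\right) - \left(-1\right) \left(- \frac{1}{3094}\right) = \left(11225 + 168\right) - \frac{1}{3094} = 11393 - \frac{1}{3094} = \frac{35249941}{3094}$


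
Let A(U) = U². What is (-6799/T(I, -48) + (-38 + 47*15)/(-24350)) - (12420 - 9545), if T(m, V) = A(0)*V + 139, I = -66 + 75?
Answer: -9896517113/3384650 ≈ -2923.9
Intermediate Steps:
I = 9
T(m, V) = 139 (T(m, V) = 0²*V + 139 = 0*V + 139 = 0 + 139 = 139)
(-6799/T(I, -48) + (-38 + 47*15)/(-24350)) - (12420 - 9545) = (-6799/139 + (-38 + 47*15)/(-24350)) - (12420 - 9545) = (-6799*1/139 + (-38 + 705)*(-1/24350)) - 1*2875 = (-6799/139 + 667*(-1/24350)) - 2875 = (-6799/139 - 667/24350) - 2875 = -165648363/3384650 - 2875 = -9896517113/3384650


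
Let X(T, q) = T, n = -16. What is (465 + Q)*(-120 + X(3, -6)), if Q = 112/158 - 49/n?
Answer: -69325659/1264 ≈ -54846.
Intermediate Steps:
Q = 4767/1264 (Q = 112/158 - 49/(-16) = 112*(1/158) - 49*(-1/16) = 56/79 + 49/16 = 4767/1264 ≈ 3.7714)
(465 + Q)*(-120 + X(3, -6)) = (465 + 4767/1264)*(-120 + 3) = (592527/1264)*(-117) = -69325659/1264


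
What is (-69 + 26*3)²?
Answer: 81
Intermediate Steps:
(-69 + 26*3)² = (-69 + 78)² = 9² = 81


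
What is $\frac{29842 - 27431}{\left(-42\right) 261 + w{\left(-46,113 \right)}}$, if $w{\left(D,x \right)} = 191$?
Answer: $- \frac{2411}{10771} \approx -0.22384$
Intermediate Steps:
$\frac{29842 - 27431}{\left(-42\right) 261 + w{\left(-46,113 \right)}} = \frac{29842 - 27431}{\left(-42\right) 261 + 191} = \frac{2411}{-10962 + 191} = \frac{2411}{-10771} = 2411 \left(- \frac{1}{10771}\right) = - \frac{2411}{10771}$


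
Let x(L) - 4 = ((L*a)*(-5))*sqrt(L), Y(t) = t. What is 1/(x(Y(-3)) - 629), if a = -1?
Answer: I/(5*(-125*I + 3*sqrt(3))) ≈ -0.0015972 + 6.6396e-5*I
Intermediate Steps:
x(L) = 4 + 5*L**(3/2) (x(L) = 4 + ((L*(-1))*(-5))*sqrt(L) = 4 + (-L*(-5))*sqrt(L) = 4 + (5*L)*sqrt(L) = 4 + 5*L**(3/2))
1/(x(Y(-3)) - 629) = 1/((4 + 5*(-3)**(3/2)) - 629) = 1/((4 + 5*(-3*I*sqrt(3))) - 629) = 1/((4 - 15*I*sqrt(3)) - 629) = 1/(-625 - 15*I*sqrt(3))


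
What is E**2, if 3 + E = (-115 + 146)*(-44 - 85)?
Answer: 16016004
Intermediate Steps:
E = -4002 (E = -3 + (-115 + 146)*(-44 - 85) = -3 + 31*(-129) = -3 - 3999 = -4002)
E**2 = (-4002)**2 = 16016004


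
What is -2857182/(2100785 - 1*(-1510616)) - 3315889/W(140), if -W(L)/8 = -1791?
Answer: -12015942554185/51744153528 ≈ -232.22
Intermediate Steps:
W(L) = 14328 (W(L) = -8*(-1791) = 14328)
-2857182/(2100785 - 1*(-1510616)) - 3315889/W(140) = -2857182/(2100785 - 1*(-1510616)) - 3315889/14328 = -2857182/(2100785 + 1510616) - 3315889*1/14328 = -2857182/3611401 - 3315889/14328 = -12015942554185/51744153528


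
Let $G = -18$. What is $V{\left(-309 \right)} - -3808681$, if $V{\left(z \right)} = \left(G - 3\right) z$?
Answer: $3815170$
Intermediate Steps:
$V{\left(z \right)} = - 21 z$ ($V{\left(z \right)} = \left(-18 - 3\right) z = - 21 z$)
$V{\left(-309 \right)} - -3808681 = \left(-21\right) \left(-309\right) - -3808681 = 6489 + 3808681 = 3815170$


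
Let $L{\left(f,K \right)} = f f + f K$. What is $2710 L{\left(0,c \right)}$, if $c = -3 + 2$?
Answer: $0$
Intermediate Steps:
$c = -1$
$L{\left(f,K \right)} = f^{2} + K f$
$2710 L{\left(0,c \right)} = 2710 \cdot 0 \left(-1 + 0\right) = 2710 \cdot 0 \left(-1\right) = 2710 \cdot 0 = 0$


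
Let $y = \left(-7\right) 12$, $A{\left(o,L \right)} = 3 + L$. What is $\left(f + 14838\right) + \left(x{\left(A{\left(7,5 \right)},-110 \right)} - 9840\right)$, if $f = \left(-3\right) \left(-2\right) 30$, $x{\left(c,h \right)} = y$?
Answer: $5094$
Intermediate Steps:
$y = -84$
$x{\left(c,h \right)} = -84$
$f = 180$ ($f = 6 \cdot 30 = 180$)
$\left(f + 14838\right) + \left(x{\left(A{\left(7,5 \right)},-110 \right)} - 9840\right) = \left(180 + 14838\right) - 9924 = 15018 - 9924 = 5094$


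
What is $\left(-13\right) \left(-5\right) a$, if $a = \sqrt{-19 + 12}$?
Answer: $65 i \sqrt{7} \approx 171.97 i$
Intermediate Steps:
$a = i \sqrt{7}$ ($a = \sqrt{-7} = i \sqrt{7} \approx 2.6458 i$)
$\left(-13\right) \left(-5\right) a = \left(-13\right) \left(-5\right) i \sqrt{7} = 65 i \sqrt{7}$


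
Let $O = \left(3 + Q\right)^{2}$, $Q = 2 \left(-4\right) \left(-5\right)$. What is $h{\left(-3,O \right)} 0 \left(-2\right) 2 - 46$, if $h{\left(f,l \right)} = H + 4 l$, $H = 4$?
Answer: $-46$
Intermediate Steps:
$Q = 40$ ($Q = \left(-8\right) \left(-5\right) = 40$)
$O = 1849$ ($O = \left(3 + 40\right)^{2} = 43^{2} = 1849$)
$h{\left(f,l \right)} = 4 + 4 l$
$h{\left(-3,O \right)} 0 \left(-2\right) 2 - 46 = \left(4 + 4 \cdot 1849\right) 0 \left(-2\right) 2 - 46 = \left(4 + 7396\right) 0 \left(-2\right) 2 - 46 = 7400 \cdot 0 \left(-2\right) 2 - 46 = 0 \left(-2\right) 2 - 46 = 0 \cdot 2 - 46 = 0 - 46 = -46$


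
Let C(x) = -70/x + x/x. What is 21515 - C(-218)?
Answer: 2344991/109 ≈ 21514.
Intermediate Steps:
C(x) = 1 - 70/x (C(x) = -70/x + 1 = 1 - 70/x)
21515 - C(-218) = 21515 - (-70 - 218)/(-218) = 21515 - (-1)*(-288)/218 = 21515 - 1*144/109 = 21515 - 144/109 = 2344991/109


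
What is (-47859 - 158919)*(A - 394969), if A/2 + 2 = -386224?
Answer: 241396979538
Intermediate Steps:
A = -772452 (A = -4 + 2*(-386224) = -4 - 772448 = -772452)
(-47859 - 158919)*(A - 394969) = (-47859 - 158919)*(-772452 - 394969) = -206778*(-1167421) = 241396979538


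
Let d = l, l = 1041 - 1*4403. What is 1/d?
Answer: -1/3362 ≈ -0.00029744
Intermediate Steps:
l = -3362 (l = 1041 - 4403 = -3362)
d = -3362
1/d = 1/(-3362) = -1/3362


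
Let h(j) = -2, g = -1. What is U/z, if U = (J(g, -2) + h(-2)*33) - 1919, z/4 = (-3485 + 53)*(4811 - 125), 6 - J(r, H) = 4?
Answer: 661/21443136 ≈ 3.0826e-5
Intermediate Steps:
J(r, H) = 2 (J(r, H) = 6 - 1*4 = 6 - 4 = 2)
z = -64329408 (z = 4*((-3485 + 53)*(4811 - 125)) = 4*(-3432*4686) = 4*(-16082352) = -64329408)
U = -1983 (U = (2 - 2*33) - 1919 = (2 - 66) - 1919 = -64 - 1919 = -1983)
U/z = -1983/(-64329408) = -1983*(-1/64329408) = 661/21443136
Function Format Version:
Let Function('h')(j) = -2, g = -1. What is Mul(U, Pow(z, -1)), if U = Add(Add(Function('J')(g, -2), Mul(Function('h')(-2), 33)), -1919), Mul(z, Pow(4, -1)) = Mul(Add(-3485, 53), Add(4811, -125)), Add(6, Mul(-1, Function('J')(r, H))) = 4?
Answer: Rational(661, 21443136) ≈ 3.0826e-5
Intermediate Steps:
Function('J')(r, H) = 2 (Function('J')(r, H) = Add(6, Mul(-1, 4)) = Add(6, -4) = 2)
z = -64329408 (z = Mul(4, Mul(Add(-3485, 53), Add(4811, -125))) = Mul(4, Mul(-3432, 4686)) = Mul(4, -16082352) = -64329408)
U = -1983 (U = Add(Add(2, Mul(-2, 33)), -1919) = Add(Add(2, -66), -1919) = Add(-64, -1919) = -1983)
Mul(U, Pow(z, -1)) = Mul(-1983, Pow(-64329408, -1)) = Mul(-1983, Rational(-1, 64329408)) = Rational(661, 21443136)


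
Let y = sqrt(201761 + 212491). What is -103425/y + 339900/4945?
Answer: 67980/989 - 34475*sqrt(11507)/23014 ≈ -91.956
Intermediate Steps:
y = 6*sqrt(11507) (y = sqrt(414252) = 6*sqrt(11507) ≈ 643.62)
-103425/y + 339900/4945 = -103425*sqrt(11507)/69042 + 339900/4945 = -34475*sqrt(11507)/23014 + 339900*(1/4945) = -34475*sqrt(11507)/23014 + 67980/989 = 67980/989 - 34475*sqrt(11507)/23014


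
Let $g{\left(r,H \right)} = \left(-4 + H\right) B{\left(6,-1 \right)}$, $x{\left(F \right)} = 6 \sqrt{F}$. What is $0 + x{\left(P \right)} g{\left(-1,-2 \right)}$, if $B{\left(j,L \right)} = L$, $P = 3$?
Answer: $36 \sqrt{3} \approx 62.354$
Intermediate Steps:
$g{\left(r,H \right)} = 4 - H$ ($g{\left(r,H \right)} = \left(-4 + H\right) \left(-1\right) = 4 - H$)
$0 + x{\left(P \right)} g{\left(-1,-2 \right)} = 0 + 6 \sqrt{3} \left(4 - -2\right) = 0 + 6 \sqrt{3} \left(4 + 2\right) = 0 + 6 \sqrt{3} \cdot 6 = 0 + 36 \sqrt{3} = 36 \sqrt{3}$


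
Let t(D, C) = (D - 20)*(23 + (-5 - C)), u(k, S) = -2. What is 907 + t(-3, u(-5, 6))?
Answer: 447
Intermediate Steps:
t(D, C) = (-20 + D)*(18 - C)
907 + t(-3, u(-5, 6)) = 907 + (-360 + 18*(-3) + 20*(-2) - 1*(-2)*(-3)) = 907 + (-360 - 54 - 40 - 6) = 907 - 460 = 447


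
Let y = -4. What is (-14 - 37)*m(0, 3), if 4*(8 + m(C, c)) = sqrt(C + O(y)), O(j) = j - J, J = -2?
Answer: 408 - 51*I*sqrt(2)/4 ≈ 408.0 - 18.031*I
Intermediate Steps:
O(j) = 2 + j (O(j) = j - 1*(-2) = j + 2 = 2 + j)
m(C, c) = -8 + sqrt(-2 + C)/4 (m(C, c) = -8 + sqrt(C + (2 - 4))/4 = -8 + sqrt(C - 2)/4 = -8 + sqrt(-2 + C)/4)
(-14 - 37)*m(0, 3) = (-14 - 37)*(-8 + sqrt(-2 + 0)/4) = -51*(-8 + sqrt(-2)/4) = -51*(-8 + (I*sqrt(2))/4) = -51*(-8 + I*sqrt(2)/4) = 408 - 51*I*sqrt(2)/4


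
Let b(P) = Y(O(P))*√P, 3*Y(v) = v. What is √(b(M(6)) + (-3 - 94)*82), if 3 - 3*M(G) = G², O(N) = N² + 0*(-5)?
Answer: √(-71586 + 363*I*√11)/3 ≈ 0.74993 + 89.188*I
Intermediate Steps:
O(N) = N² (O(N) = N² + 0 = N²)
Y(v) = v/3
M(G) = 1 - G²/3
b(P) = P^(5/2)/3 (b(P) = (P²/3)*√P = P^(5/2)/3)
√(b(M(6)) + (-3 - 94)*82) = √((1 - ⅓*6²)^(5/2)/3 + (-3 - 94)*82) = √((1 - ⅓*36)^(5/2)/3 - 97*82) = √((1 - 12)^(5/2)/3 - 7954) = √((-11)^(5/2)/3 - 7954) = √((121*I*√11)/3 - 7954) = √(121*I*√11/3 - 7954) = √(-7954 + 121*I*√11/3)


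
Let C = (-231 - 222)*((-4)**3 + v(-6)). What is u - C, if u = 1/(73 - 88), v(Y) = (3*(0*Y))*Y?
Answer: -434881/15 ≈ -28992.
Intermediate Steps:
v(Y) = 0 (v(Y) = (3*0)*Y = 0*Y = 0)
C = 28992 (C = (-231 - 222)*((-4)**3 + 0) = -453*(-64 + 0) = -453*(-64) = 28992)
u = -1/15 (u = 1/(-15) = -1/15 ≈ -0.066667)
u - C = -1/15 - 1*28992 = -1/15 - 28992 = -434881/15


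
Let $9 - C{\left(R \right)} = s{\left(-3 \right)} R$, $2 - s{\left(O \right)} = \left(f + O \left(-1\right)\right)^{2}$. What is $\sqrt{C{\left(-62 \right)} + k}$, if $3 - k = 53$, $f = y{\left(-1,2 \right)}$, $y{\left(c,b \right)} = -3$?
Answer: $\sqrt{83} \approx 9.1104$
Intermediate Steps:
$f = -3$
$k = -50$ ($k = 3 - 53 = -50$)
$s{\left(O \right)} = 2 - \left(-3 - O\right)^{2}$ ($s{\left(O \right)} = 2 - \left(-3 + O \left(-1\right)\right)^{2} = 2 - \left(-3 - O\right)^{2}$)
$C{\left(R \right)} = 9 - 2 R$ ($C{\left(R \right)} = 9 - \left(2 - \left(3 - 3\right)^{2}\right) R = 9 - \left(2 - 0^{2}\right) R = 9 - \left(2 - 0\right) R = 9 - \left(2 + 0\right) R = 9 - 2 R$)
$\sqrt{C{\left(-62 \right)} + k} = \sqrt{\left(9 - -124\right) - 50} = \sqrt{\left(9 + 124\right) - 50} = \sqrt{133 - 50} = \sqrt{83}$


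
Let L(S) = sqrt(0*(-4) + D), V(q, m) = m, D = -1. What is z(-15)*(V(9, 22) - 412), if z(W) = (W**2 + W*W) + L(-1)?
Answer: -175500 - 390*I ≈ -1.755e+5 - 390.0*I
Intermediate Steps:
L(S) = I (L(S) = sqrt(0*(-4) - 1) = sqrt(0 - 1) = sqrt(-1) = I)
z(W) = I + 2*W**2 (z(W) = (W**2 + W*W) + I = (W**2 + W**2) + I = 2*W**2 + I = I + 2*W**2)
z(-15)*(V(9, 22) - 412) = (I + 2*(-15)**2)*(22 - 412) = (I + 2*225)*(-390) = (I + 450)*(-390) = (450 + I)*(-390) = -175500 - 390*I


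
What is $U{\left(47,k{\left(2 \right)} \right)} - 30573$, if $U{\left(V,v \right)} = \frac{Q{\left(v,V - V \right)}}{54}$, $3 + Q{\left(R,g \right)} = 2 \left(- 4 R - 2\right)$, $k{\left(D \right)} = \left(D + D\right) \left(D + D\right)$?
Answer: $- \frac{61151}{2} \approx -30576.0$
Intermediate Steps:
$k{\left(D \right)} = 4 D^{2}$ ($k{\left(D \right)} = 2 D 2 D = 4 D^{2}$)
$Q{\left(R,g \right)} = -7 - 8 R$ ($Q{\left(R,g \right)} = -3 + 2 \left(- 4 R - 2\right) = -3 + 2 \left(-2 - 4 R\right) = -3 - \left(4 + 8 R\right) = -7 - 8 R$)
$U{\left(V,v \right)} = - \frac{7}{54} - \frac{4 v}{27}$ ($U{\left(V,v \right)} = \frac{-7 - 8 v}{54} = \left(-7 - 8 v\right) \frac{1}{54} = - \frac{7}{54} - \frac{4 v}{27}$)
$U{\left(47,k{\left(2 \right)} \right)} - 30573 = \left(- \frac{7}{54} - \frac{4 \cdot 4 \cdot 2^{2}}{27}\right) - 30573 = \left(- \frac{7}{54} - \frac{4 \cdot 4 \cdot 4}{27}\right) - 30573 = \left(- \frac{7}{54} - \frac{64}{27}\right) - 30573 = - \frac{5}{2} - 30573 = - \frac{61151}{2}$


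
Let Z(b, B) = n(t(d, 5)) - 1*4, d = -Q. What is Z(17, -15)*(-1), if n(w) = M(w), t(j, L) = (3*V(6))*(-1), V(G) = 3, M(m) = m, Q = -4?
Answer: 13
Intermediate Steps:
d = 4 (d = -1*(-4) = 4)
t(j, L) = -9 (t(j, L) = (3*3)*(-1) = 9*(-1) = -9)
n(w) = w
Z(b, B) = -13 (Z(b, B) = -9 - 1*4 = -9 - 4 = -13)
Z(17, -15)*(-1) = -13*(-1) = 13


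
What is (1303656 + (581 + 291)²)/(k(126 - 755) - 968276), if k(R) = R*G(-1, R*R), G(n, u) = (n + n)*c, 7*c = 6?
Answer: -1806035/846298 ≈ -2.1340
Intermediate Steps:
c = 6/7 (c = (⅐)*6 = 6/7 ≈ 0.85714)
G(n, u) = 12*n/7 (G(n, u) = (n + n)*(6/7) = (2*n)*(6/7) = 12*n/7)
k(R) = -12*R/7 (k(R) = R*((12/7)*(-1)) = R*(-12/7) = -12*R/7)
(1303656 + (581 + 291)²)/(k(126 - 755) - 968276) = (1303656 + (581 + 291)²)/(-12*(126 - 755)/7 - 968276) = (1303656 + 872²)/(-12/7*(-629) - 968276) = (1303656 + 760384)/(7548/7 - 968276) = 2064040/(-6770384/7) = 2064040*(-7/6770384) = -1806035/846298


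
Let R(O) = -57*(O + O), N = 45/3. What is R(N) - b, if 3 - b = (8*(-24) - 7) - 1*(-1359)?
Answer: -553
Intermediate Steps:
N = 15 (N = 45*(⅓) = 15)
R(O) = -114*O
b = -1157 (b = 3 - ((8*(-24) - 7) - 1*(-1359)) = 3 - ((-192 - 7) + 1359) = 3 - (-199 + 1359) = 3 - 1*1160 = 3 - 1160 = -1157)
R(N) - b = -114*15 - 1*(-1157) = -1710 + 1157 = -553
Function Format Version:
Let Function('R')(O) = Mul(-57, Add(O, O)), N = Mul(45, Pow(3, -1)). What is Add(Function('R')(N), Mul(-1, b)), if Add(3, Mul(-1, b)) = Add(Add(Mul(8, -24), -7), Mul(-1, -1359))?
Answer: -553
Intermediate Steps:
N = 15 (N = Mul(45, Rational(1, 3)) = 15)
Function('R')(O) = Mul(-114, O) (Function('R')(O) = Mul(-57, Mul(2, O)) = Mul(-114, O))
b = -1157 (b = Add(3, Mul(-1, Add(Add(Mul(8, -24), -7), Mul(-1, -1359)))) = Add(3, Mul(-1, Add(Add(-192, -7), 1359))) = Add(3, Mul(-1, Add(-199, 1359))) = Add(3, Mul(-1, 1160)) = Add(3, -1160) = -1157)
Add(Function('R')(N), Mul(-1, b)) = Add(Mul(-114, 15), Mul(-1, -1157)) = Add(-1710, 1157) = -553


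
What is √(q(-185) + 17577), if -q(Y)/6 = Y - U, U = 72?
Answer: √19119 ≈ 138.27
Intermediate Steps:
q(Y) = 432 - 6*Y (q(Y) = -6*(Y - 1*72) = -6*(Y - 72) = -6*(-72 + Y) = 432 - 6*Y)
√(q(-185) + 17577) = √((432 - 6*(-185)) + 17577) = √((432 + 1110) + 17577) = √(1542 + 17577) = √19119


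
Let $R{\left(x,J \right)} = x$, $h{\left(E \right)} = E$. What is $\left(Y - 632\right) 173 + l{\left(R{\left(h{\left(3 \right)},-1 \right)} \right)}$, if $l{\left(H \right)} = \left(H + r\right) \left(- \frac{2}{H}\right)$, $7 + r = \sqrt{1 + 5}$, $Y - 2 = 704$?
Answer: $\frac{38414}{3} - \frac{2 \sqrt{6}}{3} \approx 12803.0$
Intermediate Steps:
$Y = 706$ ($Y = 2 + 704 = 706$)
$r = -7 + \sqrt{6}$ ($r = -7 + \sqrt{1 + 5} = -7 + \sqrt{6} \approx -4.5505$)
$l{\left(H \right)} = - \frac{2 \left(-7 + H + \sqrt{6}\right)}{H}$ ($l{\left(H \right)} = \left(H - \left(7 - \sqrt{6}\right)\right) \left(- \frac{2}{H}\right) = \left(-7 + H + \sqrt{6}\right) \left(- \frac{2}{H}\right) = - \frac{2 \left(-7 + H + \sqrt{6}\right)}{H}$)
$\left(Y - 632\right) 173 + l{\left(R{\left(h{\left(3 \right)},-1 \right)} \right)} = \left(706 - 632\right) 173 + \frac{2 \left(7 - 3 - \sqrt{6}\right)}{3} = \left(706 - 632\right) 173 + 2 \cdot \frac{1}{3} \left(7 - 3 - \sqrt{6}\right) = 74 \cdot 173 + 2 \cdot \frac{1}{3} \left(4 - \sqrt{6}\right) = 12802 + \left(\frac{8}{3} - \frac{2 \sqrt{6}}{3}\right) = \frac{38414}{3} - \frac{2 \sqrt{6}}{3}$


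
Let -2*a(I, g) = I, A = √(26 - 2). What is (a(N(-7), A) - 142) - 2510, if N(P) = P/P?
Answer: -5305/2 ≈ -2652.5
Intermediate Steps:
A = 2*√6 (A = √24 = 2*√6 ≈ 4.8990)
N(P) = 1
a(I, g) = -I/2
(a(N(-7), A) - 142) - 2510 = (-½*1 - 142) - 2510 = (-½ - 142) - 2510 = -285/2 - 2510 = -5305/2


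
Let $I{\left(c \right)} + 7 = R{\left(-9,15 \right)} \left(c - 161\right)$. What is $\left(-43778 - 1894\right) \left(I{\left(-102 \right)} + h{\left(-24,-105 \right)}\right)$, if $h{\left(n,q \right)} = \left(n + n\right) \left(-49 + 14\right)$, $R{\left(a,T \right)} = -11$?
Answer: $-208538352$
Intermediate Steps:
$h{\left(n,q \right)} = - 70 n$ ($h{\left(n,q \right)} = 2 n \left(-35\right) = - 70 n$)
$I{\left(c \right)} = 1764 - 11 c$ ($I{\left(c \right)} = -7 - 11 \left(c - 161\right) = -7 - 11 \left(-161 + c\right) = -7 - \left(-1771 + 11 c\right) = 1764 - 11 c$)
$\left(-43778 - 1894\right) \left(I{\left(-102 \right)} + h{\left(-24,-105 \right)}\right) = \left(-43778 - 1894\right) \left(\left(1764 - -1122\right) - -1680\right) = - 45672 \left(\left(1764 + 1122\right) + 1680\right) = - 45672 \left(2886 + 1680\right) = \left(-45672\right) 4566 = -208538352$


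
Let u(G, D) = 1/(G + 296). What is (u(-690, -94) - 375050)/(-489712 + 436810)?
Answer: 49256567/6947796 ≈ 7.0895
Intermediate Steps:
u(G, D) = 1/(296 + G)
(u(-690, -94) - 375050)/(-489712 + 436810) = (1/(296 - 690) - 375050)/(-489712 + 436810) = (1/(-394) - 375050)/(-52902) = (-1/394 - 375050)*(-1/52902) = -147769701/394*(-1/52902) = 49256567/6947796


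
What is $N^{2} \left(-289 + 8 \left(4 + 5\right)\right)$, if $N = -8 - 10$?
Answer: $-70308$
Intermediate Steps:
$N = -18$ ($N = -8 - 10 = -18$)
$N^{2} \left(-289 + 8 \left(4 + 5\right)\right) = \left(-18\right)^{2} \left(-289 + 8 \left(4 + 5\right)\right) = 324 \left(-289 + 8 \cdot 9\right) = 324 \left(-289 + 72\right) = 324 \left(-217\right) = -70308$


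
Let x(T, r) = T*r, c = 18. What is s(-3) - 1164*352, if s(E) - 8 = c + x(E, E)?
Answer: -409693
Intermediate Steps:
s(E) = 26 + E**2 (s(E) = 8 + (18 + E*E) = 8 + (18 + E**2) = 26 + E**2)
s(-3) - 1164*352 = (26 + (-3)**2) - 1164*352 = (26 + 9) - 409728 = 35 - 409728 = -409693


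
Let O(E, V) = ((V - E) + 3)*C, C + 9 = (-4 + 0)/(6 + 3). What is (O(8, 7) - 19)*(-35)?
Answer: 11935/9 ≈ 1326.1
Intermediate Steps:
C = -85/9 (C = -9 + (-4 + 0)/(6 + 3) = -9 - 4/9 = -85/9 ≈ -9.4444)
O(E, V) = -85/3 - 85*V/9 + 85*E/9 (O(E, V) = ((V - E) + 3)*(-85/9) = (3 + V - E)*(-85/9) = -85/3 - 85*V/9 + 85*E/9)
(O(8, 7) - 19)*(-35) = ((-85/3 - 85/9*7 + (85/9)*8) - 19)*(-35) = ((-85/3 - 595/9 + 680/9) - 19)*(-35) = (-170/9 - 19)*(-35) = -341/9*(-35) = 11935/9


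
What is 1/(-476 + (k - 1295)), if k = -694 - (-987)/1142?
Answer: -1142/2814043 ≈ -0.00040582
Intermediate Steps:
k = -791561/1142 (k = -694 - (-987)/1142 = -694 - 1*(-987/1142) = -694 + 987/1142 = -791561/1142 ≈ -693.14)
1/(-476 + (k - 1295)) = 1/(-476 + (-791561/1142 - 1295)) = 1/(-476 - 2270451/1142) = 1/(-2814043/1142) = -1142/2814043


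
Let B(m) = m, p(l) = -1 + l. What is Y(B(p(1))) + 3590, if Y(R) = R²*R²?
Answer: 3590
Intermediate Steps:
Y(R) = R⁴
Y(B(p(1))) + 3590 = (-1 + 1)⁴ + 3590 = 0⁴ + 3590 = 0 + 3590 = 3590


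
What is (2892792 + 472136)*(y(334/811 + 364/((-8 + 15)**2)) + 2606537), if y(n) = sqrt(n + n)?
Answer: 8770809334336 + 961408*sqrt(126341635)/811 ≈ 8.7708e+12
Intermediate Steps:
y(n) = sqrt(2)*sqrt(n) (y(n) = sqrt(2*n) = sqrt(2)*sqrt(n))
(2892792 + 472136)*(y(334/811 + 364/((-8 + 15)**2)) + 2606537) = (2892792 + 472136)*(sqrt(2)*sqrt(334/811 + 364/((-8 + 15)**2)) + 2606537) = 3364928*(sqrt(2)*sqrt(334*(1/811) + 364/(7**2)) + 2606537) = 3364928*(sqrt(2)*sqrt(334/811 + 364/49) + 2606537) = 3364928*(sqrt(2)*sqrt(334/811 + 364*(1/49)) + 2606537) = 3364928*(sqrt(2)*sqrt(334/811 + 52/7) + 2606537) = 3364928*(sqrt(2)*sqrt(44510/5677) + 2606537) = 3364928*(sqrt(2)*(sqrt(252683270)/5677) + 2606537) = 3364928*(2*sqrt(126341635)/5677 + 2606537) = 3364928*(2606537 + 2*sqrt(126341635)/5677) = 8770809334336 + 961408*sqrt(126341635)/811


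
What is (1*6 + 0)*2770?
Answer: 16620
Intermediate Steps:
(1*6 + 0)*2770 = (6 + 0)*2770 = 6*2770 = 16620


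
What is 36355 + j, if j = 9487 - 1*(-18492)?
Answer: 64334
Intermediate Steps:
j = 27979 (j = 9487 + 18492 = 27979)
36355 + j = 36355 + 27979 = 64334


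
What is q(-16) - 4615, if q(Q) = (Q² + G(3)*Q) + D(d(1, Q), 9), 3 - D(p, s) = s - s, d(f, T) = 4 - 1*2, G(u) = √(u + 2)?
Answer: -4356 - 16*√5 ≈ -4391.8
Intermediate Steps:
G(u) = √(2 + u)
d(f, T) = 2 (d(f, T) = 4 - 2 = 2)
D(p, s) = 3 (D(p, s) = 3 - (s - s) = 3 - 1*0 = 3 + 0 = 3)
q(Q) = 3 + Q² + Q*√5 (q(Q) = (Q² + √(2 + 3)*Q) + 3 = (Q² + √5*Q) + 3 = (Q² + Q*√5) + 3 = 3 + Q² + Q*√5)
q(-16) - 4615 = (3 + (-16)² - 16*√5) - 4615 = (3 + 256 - 16*√5) - 4615 = (259 - 16*√5) - 4615 = -4356 - 16*√5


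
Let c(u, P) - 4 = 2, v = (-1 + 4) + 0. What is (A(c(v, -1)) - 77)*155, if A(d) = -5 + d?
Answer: -11780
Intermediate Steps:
v = 3 (v = 3 + 0 = 3)
c(u, P) = 6 (c(u, P) = 4 + 2 = 6)
(A(c(v, -1)) - 77)*155 = ((-5 + 6) - 77)*155 = (1 - 77)*155 = -76*155 = -11780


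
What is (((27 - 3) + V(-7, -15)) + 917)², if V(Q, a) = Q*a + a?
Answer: 1062961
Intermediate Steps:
V(Q, a) = a + Q*a
(((27 - 3) + V(-7, -15)) + 917)² = (((27 - 3) - 15*(1 - 7)) + 917)² = ((24 - 15*(-6)) + 917)² = ((24 + 90) + 917)² = (114 + 917)² = 1031² = 1062961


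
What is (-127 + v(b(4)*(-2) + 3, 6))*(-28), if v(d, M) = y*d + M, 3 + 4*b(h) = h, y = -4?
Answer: 3668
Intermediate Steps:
b(h) = -3/4 + h/4
v(d, M) = M - 4*d (v(d, M) = -4*d + M = M - 4*d)
(-127 + v(b(4)*(-2) + 3, 6))*(-28) = (-127 + (6 - 4*((-3/4 + (1/4)*4)*(-2) + 3)))*(-28) = (-127 + (6 - 4*((-3/4 + 1)*(-2) + 3)))*(-28) = (-127 + (6 - 4*((1/4)*(-2) + 3)))*(-28) = (-127 + (6 - 4*(-1/2 + 3)))*(-28) = (-127 + (6 - 4*5/2))*(-28) = (-127 + (6 - 10))*(-28) = (-127 - 4)*(-28) = -131*(-28) = 3668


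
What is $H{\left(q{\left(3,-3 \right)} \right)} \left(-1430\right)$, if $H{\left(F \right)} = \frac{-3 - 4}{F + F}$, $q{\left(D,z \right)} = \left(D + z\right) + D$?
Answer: $\frac{5005}{3} \approx 1668.3$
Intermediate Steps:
$q{\left(D,z \right)} = z + 2 D$
$H{\left(F \right)} = - \frac{7}{2 F}$
$H{\left(q{\left(3,-3 \right)} \right)} \left(-1430\right) = - \frac{7}{2 \left(-3 + 2 \cdot 3\right)} \left(-1430\right) = - \frac{7}{2 \left(-3 + 6\right)} \left(-1430\right) = - \frac{7}{2 \cdot 3} \left(-1430\right) = \left(- \frac{7}{2}\right) \frac{1}{3} \left(-1430\right) = \left(- \frac{7}{6}\right) \left(-1430\right) = \frac{5005}{3}$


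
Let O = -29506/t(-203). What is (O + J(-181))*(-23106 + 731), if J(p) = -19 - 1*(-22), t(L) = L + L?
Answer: -343724750/203 ≈ -1.6932e+6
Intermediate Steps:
t(L) = 2*L
J(p) = 3 (J(p) = -19 + 22 = 3)
O = 14753/203 (O = -29506/(2*(-203)) = -29506/(-406) = -29506*(-1/406) = 14753/203 ≈ 72.675)
(O + J(-181))*(-23106 + 731) = (14753/203 + 3)*(-23106 + 731) = (15362/203)*(-22375) = -343724750/203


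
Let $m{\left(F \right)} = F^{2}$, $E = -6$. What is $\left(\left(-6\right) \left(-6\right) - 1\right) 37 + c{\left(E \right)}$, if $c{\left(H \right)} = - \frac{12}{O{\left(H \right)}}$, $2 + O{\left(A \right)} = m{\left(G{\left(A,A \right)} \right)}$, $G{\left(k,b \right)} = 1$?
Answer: $1307$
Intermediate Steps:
$O{\left(A \right)} = -1$ ($O{\left(A \right)} = -2 + 1^{2} = -2 + 1 = -1$)
$c{\left(H \right)} = 12$ ($c{\left(H \right)} = - \frac{12}{-1} = \left(-12\right) \left(-1\right) = 12$)
$\left(\left(-6\right) \left(-6\right) - 1\right) 37 + c{\left(E \right)} = \left(\left(-6\right) \left(-6\right) - 1\right) 37 + 12 = \left(36 - 1\right) 37 + 12 = 35 \cdot 37 + 12 = 1295 + 12 = 1307$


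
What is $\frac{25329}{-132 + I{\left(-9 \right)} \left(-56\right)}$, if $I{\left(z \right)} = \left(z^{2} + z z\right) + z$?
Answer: $- \frac{8443}{2900} \approx -2.9114$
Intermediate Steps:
$I{\left(z \right)} = z + 2 z^{2}$ ($I{\left(z \right)} = \left(z^{2} + z^{2}\right) + z = 2 z^{2} + z = z + 2 z^{2}$)
$\frac{25329}{-132 + I{\left(-9 \right)} \left(-56\right)} = \frac{25329}{-132 + - 9 \left(1 + 2 \left(-9\right)\right) \left(-56\right)} = \frac{25329}{-132 + - 9 \left(1 - 18\right) \left(-56\right)} = \frac{25329}{-132 + \left(-9\right) \left(-17\right) \left(-56\right)} = \frac{25329}{-132 + 153 \left(-56\right)} = \frac{25329}{-132 - 8568} = \frac{25329}{-8700} = 25329 \left(- \frac{1}{8700}\right) = - \frac{8443}{2900}$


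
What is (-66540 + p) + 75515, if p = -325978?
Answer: -317003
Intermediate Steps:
(-66540 + p) + 75515 = (-66540 - 325978) + 75515 = -392518 + 75515 = -317003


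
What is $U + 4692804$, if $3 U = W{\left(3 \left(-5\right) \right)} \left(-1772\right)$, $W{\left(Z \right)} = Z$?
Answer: $4701664$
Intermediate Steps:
$U = 8860$ ($U = \frac{3 \left(-5\right) \left(-1772\right)}{3} = \frac{\left(-15\right) \left(-1772\right)}{3} = \frac{1}{3} \cdot 26580 = 8860$)
$U + 4692804 = 8860 + 4692804 = 4701664$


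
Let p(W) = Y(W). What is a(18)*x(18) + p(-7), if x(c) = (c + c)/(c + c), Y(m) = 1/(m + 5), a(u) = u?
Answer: 35/2 ≈ 17.500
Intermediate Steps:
Y(m) = 1/(5 + m)
p(W) = 1/(5 + W)
x(c) = 1 (x(c) = (2*c)/((2*c)) = (2*c)*(1/(2*c)) = 1)
a(18)*x(18) + p(-7) = 18*1 + 1/(5 - 7) = 18 + 1/(-2) = 18 - ½ = 35/2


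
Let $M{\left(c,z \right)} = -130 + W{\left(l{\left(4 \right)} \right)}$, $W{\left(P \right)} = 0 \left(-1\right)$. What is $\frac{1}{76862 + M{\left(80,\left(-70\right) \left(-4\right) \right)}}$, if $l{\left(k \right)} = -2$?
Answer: $\frac{1}{76732} \approx 1.3032 \cdot 10^{-5}$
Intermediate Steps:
$W{\left(P \right)} = 0$
$M{\left(c,z \right)} = -130$ ($M{\left(c,z \right)} = -130 + 0 = -130$)
$\frac{1}{76862 + M{\left(80,\left(-70\right) \left(-4\right) \right)}} = \frac{1}{76862 - 130} = \frac{1}{76732}$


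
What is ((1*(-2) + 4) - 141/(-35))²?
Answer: 44521/1225 ≈ 36.344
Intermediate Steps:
((1*(-2) + 4) - 141/(-35))² = ((-2 + 4) - 141*(-1/35))² = (2 + 141/35)² = (211/35)² = 44521/1225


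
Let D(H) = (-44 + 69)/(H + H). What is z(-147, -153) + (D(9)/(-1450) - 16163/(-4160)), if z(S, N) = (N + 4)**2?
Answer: 24109175263/1085760 ≈ 22205.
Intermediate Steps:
z(S, N) = (4 + N)**2
D(H) = 25/(2*H) (D(H) = 25/((2*H)) = 25*(1/(2*H)) = 25/(2*H))
z(-147, -153) + (D(9)/(-1450) - 16163/(-4160)) = (4 - 153)**2 + (((25/2)/9)/(-1450) - 16163/(-4160)) = (-149)**2 + (((25/2)*(1/9))*(-1/1450) - 16163*(-1/4160)) = 22201 + ((25/18)*(-1/1450) + 16163/4160) = 22201 + (-1/1044 + 16163/4160) = 22201 + 4217503/1085760 = 24109175263/1085760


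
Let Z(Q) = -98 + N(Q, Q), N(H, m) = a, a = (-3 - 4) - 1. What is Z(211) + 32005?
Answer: 31899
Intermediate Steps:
a = -8 (a = -7 - 1 = -8)
N(H, m) = -8
Z(Q) = -106 (Z(Q) = -98 - 8 = -106)
Z(211) + 32005 = -106 + 32005 = 31899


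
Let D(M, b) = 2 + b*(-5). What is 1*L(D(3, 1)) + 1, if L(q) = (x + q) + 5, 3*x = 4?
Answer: 13/3 ≈ 4.3333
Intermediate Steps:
D(M, b) = 2 - 5*b
x = 4/3 (x = (⅓)*4 = 4/3 ≈ 1.3333)
L(q) = 19/3 + q (L(q) = (4/3 + q) + 5 = 19/3 + q)
1*L(D(3, 1)) + 1 = 1*(19/3 + (2 - 5*1)) + 1 = 1*(19/3 + (2 - 5)) + 1 = 1*(19/3 - 3) + 1 = 1*(10/3) + 1 = 10/3 + 1 = 13/3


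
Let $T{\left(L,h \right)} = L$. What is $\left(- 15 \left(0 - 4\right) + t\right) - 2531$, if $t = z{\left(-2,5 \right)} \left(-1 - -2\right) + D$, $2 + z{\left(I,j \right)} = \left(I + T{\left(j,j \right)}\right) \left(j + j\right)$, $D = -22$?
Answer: $-2465$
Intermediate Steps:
$z{\left(I,j \right)} = -2 + 2 j \left(I + j\right)$ ($z{\left(I,j \right)} = -2 + \left(I + j\right) \left(j + j\right) = -2 + \left(I + j\right) 2 j = -2 + 2 j \left(I + j\right)$)
$t = 6$ ($t = \left(-2 + 2 \cdot 5^{2} + 2 \left(-2\right) 5\right) \left(-1 - -2\right) - 22 = \left(-2 + 2 \cdot 25 - 20\right) \left(-1 + 2\right) - 22 = \left(-2 + 50 - 20\right) 1 - 22 = 28 \cdot 1 - 22 = 28 - 22 = 6$)
$\left(- 15 \left(0 - 4\right) + t\right) - 2531 = \left(- 15 \left(0 - 4\right) + 6\right) - 2531 = \left(\left(-15\right) \left(-4\right) + 6\right) - 2531 = \left(60 + 6\right) - 2531 = 66 - 2531 = -2465$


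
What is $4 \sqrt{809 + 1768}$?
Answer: $4 \sqrt{2577} \approx 203.06$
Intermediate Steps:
$4 \sqrt{809 + 1768} = 4 \sqrt{2577}$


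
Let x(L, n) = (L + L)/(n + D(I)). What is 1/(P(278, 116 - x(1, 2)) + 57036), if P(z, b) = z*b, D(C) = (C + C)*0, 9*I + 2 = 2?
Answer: 1/89006 ≈ 1.1235e-5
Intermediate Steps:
I = 0 (I = -2/9 + (1/9)*2 = -2/9 + 2/9 = 0)
D(C) = 0 (D(C) = (2*C)*0 = 0)
x(L, n) = 2*L/n (x(L, n) = (L + L)/(n + 0) = (2*L)/n = 2*L/n)
P(z, b) = b*z
1/(P(278, 116 - x(1, 2)) + 57036) = 1/((116 - 2/2)*278 + 57036) = 1/((116 - 1*1)*278 + 57036) = 1/((116 - 1)*278 + 57036) = 1/(115*278 + 57036) = 1/(31970 + 57036) = 1/89006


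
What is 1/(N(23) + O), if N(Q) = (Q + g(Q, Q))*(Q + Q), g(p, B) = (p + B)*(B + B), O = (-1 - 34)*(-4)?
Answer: 1/98534 ≈ 1.0149e-5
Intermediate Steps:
O = 140 (O = -35*(-4) = 140)
g(p, B) = 2*B*(B + p) (g(p, B) = (B + p)*(2*B) = 2*B*(B + p))
N(Q) = 2*Q*(Q + 4*Q**2) (N(Q) = (Q + 2*Q*(Q + Q))*(Q + Q) = (Q + 2*Q*(2*Q))*(2*Q) = (Q + 4*Q**2)*(2*Q) = 2*Q*(Q + 4*Q**2))
1/(N(23) + O) = 1/(23**2*(2 + 8*23) + 140) = 1/(529*(2 + 184) + 140) = 1/(529*186 + 140) = 1/(98394 + 140) = 1/98534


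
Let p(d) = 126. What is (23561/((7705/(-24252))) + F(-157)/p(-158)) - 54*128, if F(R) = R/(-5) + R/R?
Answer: -874518891/10787 ≈ -81072.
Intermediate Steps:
F(R) = 1 - R/5 (F(R) = R*(-1/5) + 1 = -R/5 + 1 = 1 - R/5)
(23561/((7705/(-24252))) + F(-157)/p(-158)) - 54*128 = (23561/((7705/(-24252))) + (1 - 1/5*(-157))/126) - 54*128 = (23561/((7705*(-1/24252))) + (1 + 157/5)*(1/126)) - 6912 = (23561/(-7705/24252) + (162/5)*(1/126)) - 6912 = (23561*(-24252/7705) + 9/35) - 6912 = (-571401372/7705 + 9/35) - 6912 = -799959147/10787 - 6912 = -874518891/10787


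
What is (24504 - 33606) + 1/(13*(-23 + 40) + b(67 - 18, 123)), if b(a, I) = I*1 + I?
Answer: -4250633/467 ≈ -9102.0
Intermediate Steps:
b(a, I) = 2*I (b(a, I) = I + I = 2*I)
(24504 - 33606) + 1/(13*(-23 + 40) + b(67 - 18, 123)) = (24504 - 33606) + 1/(13*(-23 + 40) + 2*123) = -9102 + 1/(13*17 + 246) = -9102 + 1/(221 + 246) = -9102 + 1/467 = -4250633/467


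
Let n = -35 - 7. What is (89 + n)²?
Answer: 2209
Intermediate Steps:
n = -42
(89 + n)² = (89 - 42)² = 47² = 2209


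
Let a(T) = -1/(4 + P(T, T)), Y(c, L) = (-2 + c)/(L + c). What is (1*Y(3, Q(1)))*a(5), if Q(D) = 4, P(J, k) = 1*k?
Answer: -1/63 ≈ -0.015873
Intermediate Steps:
P(J, k) = k
Y(c, L) = (-2 + c)/(L + c)
a(T) = -1/(4 + T)
(1*Y(3, Q(1)))*a(5) = (1*((-2 + 3)/(4 + 3)))*(-1/(4 + 5)) = (1*(1/7))*(-1/9) = (1*((⅐)*1))*(-1*⅑) = (1*(⅐))*(-⅑) = (⅐)*(-⅑) = -1/63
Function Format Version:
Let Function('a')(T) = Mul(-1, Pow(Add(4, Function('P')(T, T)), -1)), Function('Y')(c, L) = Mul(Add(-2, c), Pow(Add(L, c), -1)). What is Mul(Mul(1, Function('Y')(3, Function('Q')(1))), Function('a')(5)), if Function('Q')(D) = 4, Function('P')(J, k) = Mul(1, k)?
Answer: Rational(-1, 63) ≈ -0.015873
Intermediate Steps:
Function('P')(J, k) = k
Function('Y')(c, L) = Mul(Pow(Add(L, c), -1), Add(-2, c))
Function('a')(T) = Mul(-1, Pow(Add(4, T), -1))
Mul(Mul(1, Function('Y')(3, Function('Q')(1))), Function('a')(5)) = Mul(Mul(1, Mul(Pow(Add(4, 3), -1), Add(-2, 3))), Mul(-1, Pow(Add(4, 5), -1))) = Mul(Mul(1, Mul(Pow(7, -1), 1)), Mul(-1, Pow(9, -1))) = Mul(Mul(1, Mul(Rational(1, 7), 1)), Mul(-1, Rational(1, 9))) = Mul(Mul(1, Rational(1, 7)), Rational(-1, 9)) = Mul(Rational(1, 7), Rational(-1, 9)) = Rational(-1, 63)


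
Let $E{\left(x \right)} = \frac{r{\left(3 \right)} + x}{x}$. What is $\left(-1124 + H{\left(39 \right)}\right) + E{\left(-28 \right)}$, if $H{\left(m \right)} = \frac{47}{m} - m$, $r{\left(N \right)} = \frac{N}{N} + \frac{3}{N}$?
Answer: $- \frac{633833}{546} \approx -1160.9$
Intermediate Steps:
$r{\left(N \right)} = 1 + \frac{3}{N}$
$H{\left(m \right)} = - m + \frac{47}{m}$
$E{\left(x \right)} = \frac{2 + x}{x}$ ($E{\left(x \right)} = \frac{\frac{3 + 3}{3} + x}{x} = \frac{\frac{1}{3} \cdot 6 + x}{x} = \frac{2 + x}{x}$)
$\left(-1124 + H{\left(39 \right)}\right) + E{\left(-28 \right)} = \left(-1124 + \left(\left(-1\right) 39 + \frac{47}{39}\right)\right) + \frac{2 - 28}{-28} = \left(-1124 + \left(-39 + 47 \cdot \frac{1}{39}\right)\right) - - \frac{13}{14} = \left(-1124 + \left(-39 + \frac{47}{39}\right)\right) + \frac{13}{14} = \left(-1124 - \frac{1474}{39}\right) + \frac{13}{14} = - \frac{45310}{39} + \frac{13}{14} = - \frac{633833}{546}$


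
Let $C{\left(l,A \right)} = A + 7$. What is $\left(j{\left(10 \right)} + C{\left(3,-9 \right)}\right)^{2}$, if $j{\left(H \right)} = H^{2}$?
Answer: $9604$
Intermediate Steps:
$C{\left(l,A \right)} = 7 + A$
$\left(j{\left(10 \right)} + C{\left(3,-9 \right)}\right)^{2} = \left(10^{2} + \left(7 - 9\right)\right)^{2} = \left(100 - 2\right)^{2} = 98^{2} = 9604$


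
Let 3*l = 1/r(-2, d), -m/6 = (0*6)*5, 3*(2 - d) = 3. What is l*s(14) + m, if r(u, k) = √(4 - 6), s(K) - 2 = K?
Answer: -8*I*√2/3 ≈ -3.7712*I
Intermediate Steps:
d = 1 (d = 2 - ⅓*3 = 2 - 1 = 1)
s(K) = 2 + K
r(u, k) = I*√2 (r(u, k) = √(-2) = I*√2)
m = 0 (m = -6*0*6*5 = -0*5 = -6*0 = 0)
l = -I*√2/6 (l = 1/(3*((I*√2))) = (-I*√2/2)/3 = -I*√2/6 ≈ -0.2357*I)
l*s(14) + m = (-I*√2/6)*(2 + 14) + 0 = -I*√2/6*16 + 0 = -8*I*√2/3 + 0 = -8*I*√2/3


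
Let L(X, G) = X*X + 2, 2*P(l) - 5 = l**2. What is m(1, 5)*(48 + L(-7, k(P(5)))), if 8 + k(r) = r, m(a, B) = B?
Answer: 495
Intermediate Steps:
P(l) = 5/2 + l**2/2
k(r) = -8 + r
L(X, G) = 2 + X**2 (L(X, G) = X**2 + 2 = 2 + X**2)
m(1, 5)*(48 + L(-7, k(P(5)))) = 5*(48 + (2 + (-7)**2)) = 5*(48 + (2 + 49)) = 5*(48 + 51) = 5*99 = 495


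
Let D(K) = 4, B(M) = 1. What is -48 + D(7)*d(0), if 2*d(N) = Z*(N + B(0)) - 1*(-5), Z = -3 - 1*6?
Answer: -56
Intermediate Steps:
Z = -9 (Z = -3 - 6 = -9)
d(N) = -2 - 9*N/2 (d(N) = (-9*(N + 1) - 1*(-5))/2 = (-9*(1 + N) + 5)/2 = ((-9 - 9*N) + 5)/2 = (-4 - 9*N)/2 = -2 - 9*N/2)
-48 + D(7)*d(0) = -48 + 4*(-2 - 9/2*0) = -48 + 4*(-2 + 0) = -48 + 4*(-2) = -48 - 8 = -56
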